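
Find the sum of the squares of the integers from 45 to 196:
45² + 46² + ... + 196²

Use ∑_{k=1}^{n} k² = n(n+1)(2n+1)/6, then subtract the first 44 terms.
∑_{k=1}^{196} k² = 196×197×393/6 = 2529086
∑_{k=1}^{44} k² = 44×45×89/6 = 29370
∑_{k=45}^{196} k² = 2529086 - 29370 = 2499716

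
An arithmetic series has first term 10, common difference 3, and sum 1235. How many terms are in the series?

Using S = n/2 × [2a + (n-1)d]
1235 = n/2 × [2(10) + (n-1)(3)]
1235 = n/2 × [20 + 3n - 3]
2470 = n × [17 + 3n]
3n² + (17)n - 2470 = 0
Discriminant: Δ = (17)² - 4(3)(-2470) = 289 + 29640 = 29929
√Δ = 173
n = [-(17) + √Δ] / (2·3) = (-17 + 173) / 6 = 156 / 6 = 26
(The negative root is discarded since n must be a positive integer.)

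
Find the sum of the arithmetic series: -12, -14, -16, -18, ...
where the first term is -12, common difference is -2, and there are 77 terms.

Sₙ = n/2 × (first + last)
Last term = a + (n-1)d = -12 + (77-1)×(-2) = -164
S_77 = 77/2 × (-12 + (-164))
S_77 = 77/2 × (-176) = -6776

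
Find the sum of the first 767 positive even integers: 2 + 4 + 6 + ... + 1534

Sum of first n even numbers = n(n+1)
= 767×768
= 589056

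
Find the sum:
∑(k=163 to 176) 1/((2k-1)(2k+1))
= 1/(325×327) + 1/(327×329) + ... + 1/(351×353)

Partial fractions: 1/((2k-1)(2k+1)) = (1/2)[1/(2k-1) - 1/(2k+1)]
The series telescopes:
= (1/2)[1/325 - 1/353]
= 14/114725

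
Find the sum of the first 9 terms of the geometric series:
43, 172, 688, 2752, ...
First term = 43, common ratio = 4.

Sₙ = a(1 - rⁿ) / (1 - r)
S_9 = 43(1 - 4^9) / (1 - 4)
S_9 = 43(1 - 262144) / (-3)
S_9 = 3757383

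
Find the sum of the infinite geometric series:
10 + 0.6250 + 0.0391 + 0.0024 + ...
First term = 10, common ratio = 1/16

For |r| < 1, S = a / (1 - r)
S = 10 / (1 - (1/16))
S = 10 / (15/16)
S = 32/3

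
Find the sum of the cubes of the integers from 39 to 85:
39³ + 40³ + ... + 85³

Use ∑_{k=1}^{n} k³ = [n(n+1)/2]², then subtract the first 38 terms.
∑_{k=1}^{85} k³ = [85×86/2]² = 3655² = 13359025
∑_{k=1}^{38} k³ = [38×39/2]² = 741² = 549081
∑_{k=39}^{85} k³ = 13359025 - 549081 = 12809944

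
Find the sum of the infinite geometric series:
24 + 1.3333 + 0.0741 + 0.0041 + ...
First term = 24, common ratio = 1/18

For |r| < 1, S = a / (1 - r)
S = 24 / (1 - (1/18))
S = 24 / (17/18)
S = 432/17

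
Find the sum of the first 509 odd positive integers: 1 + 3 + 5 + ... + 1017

Sum of first n odd numbers = n²
= 509²
= 259081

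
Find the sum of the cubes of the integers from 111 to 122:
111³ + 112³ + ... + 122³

Use ∑_{k=1}^{n} k³ = [n(n+1)/2]², then subtract the first 110 terms.
∑_{k=1}^{122} k³ = [122×123/2]² = 7503² = 56295009
∑_{k=1}^{110} k³ = [110×111/2]² = 6105² = 37271025
∑_{k=111}^{122} k³ = 56295009 - 37271025 = 19023984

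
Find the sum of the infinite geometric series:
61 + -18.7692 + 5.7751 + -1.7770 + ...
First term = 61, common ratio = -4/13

For |r| < 1, S = a / (1 - r)
S = 61 / (1 - (-4/13))
S = 61 / (17/13)
S = 793/17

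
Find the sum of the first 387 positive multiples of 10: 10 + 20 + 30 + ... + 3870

Factor out 10: = 10(1 + 2 + ... + 387) = 10 × n(n+1)/2
= 10 × 387×388/2
= 10 × 75078
= 750780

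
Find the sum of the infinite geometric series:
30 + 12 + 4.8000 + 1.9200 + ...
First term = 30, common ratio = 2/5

For |r| < 1, S = a / (1 - r)
S = 30 / (1 - (2/5))
S = 30 / (3/5)
S = 50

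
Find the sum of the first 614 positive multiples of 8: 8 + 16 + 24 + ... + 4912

Factor out 8: = 8(1 + 2 + ... + 614) = 8 × n(n+1)/2
= 8 × 614×615/2
= 8 × 188805
= 1510440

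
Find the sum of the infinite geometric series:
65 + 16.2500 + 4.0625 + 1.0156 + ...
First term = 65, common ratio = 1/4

For |r| < 1, S = a / (1 - r)
S = 65 / (1 - (1/4))
S = 65 / (3/4)
S = 260/3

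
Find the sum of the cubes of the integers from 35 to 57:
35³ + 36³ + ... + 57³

Use ∑_{k=1}^{n} k³ = [n(n+1)/2]², then subtract the first 34 terms.
∑_{k=1}^{57} k³ = [57×58/2]² = 1653² = 2732409
∑_{k=1}^{34} k³ = [34×35/2]² = 595² = 354025
∑_{k=35}^{57} k³ = 2732409 - 354025 = 2378384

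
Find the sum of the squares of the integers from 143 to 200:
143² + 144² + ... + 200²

Use ∑_{k=1}^{n} k² = n(n+1)(2n+1)/6, then subtract the first 142 terms.
∑_{k=1}^{200} k² = 200×201×401/6 = 2686700
∑_{k=1}^{142} k² = 142×143×285/6 = 964535
∑_{k=143}^{200} k² = 2686700 - 964535 = 1722165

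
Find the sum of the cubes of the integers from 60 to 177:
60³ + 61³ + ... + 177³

Use ∑_{k=1}^{n} k³ = [n(n+1)/2]², then subtract the first 59 terms.
∑_{k=1}^{177} k³ = [177×178/2]² = 15753² = 248157009
∑_{k=1}^{59} k³ = [59×60/2]² = 1770² = 3132900
∑_{k=60}^{177} k³ = 248157009 - 3132900 = 245024109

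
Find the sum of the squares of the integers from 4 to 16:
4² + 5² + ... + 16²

Use ∑_{k=1}^{n} k² = n(n+1)(2n+1)/6, then subtract the first 3 terms.
∑_{k=1}^{16} k² = 16×17×33/6 = 1496
∑_{k=1}^{3} k² = 3×4×7/6 = 14
∑_{k=4}^{16} k² = 1496 - 14 = 1482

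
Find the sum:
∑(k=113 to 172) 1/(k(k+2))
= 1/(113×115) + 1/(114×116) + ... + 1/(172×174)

Partial fractions: 1/(k(k+2)) = (1/2)[1/k - 1/(k+2)]
Telescoping leaves the first two and last two terms:
= (1/2)[1/113 + 1/114 - 1/173 - 1/174]
= 196925/64628994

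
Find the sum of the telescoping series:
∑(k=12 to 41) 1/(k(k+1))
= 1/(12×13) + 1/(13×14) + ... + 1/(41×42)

Partial fractions: 1/(k(k+1)) = 1/k - 1/(k+1)
The series telescopes:
= (1/12 - 1/13) + (1/13 - 1/14) + ... + (1/41 - 1/42)
= 1/12 - 1/42
= 5/84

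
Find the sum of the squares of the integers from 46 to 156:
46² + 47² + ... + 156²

Use ∑_{k=1}^{n} k² = n(n+1)(2n+1)/6, then subtract the first 45 terms.
∑_{k=1}^{156} k² = 156×157×313/6 = 1277666
∑_{k=1}^{45} k² = 45×46×91/6 = 31395
∑_{k=46}^{156} k² = 1277666 - 31395 = 1246271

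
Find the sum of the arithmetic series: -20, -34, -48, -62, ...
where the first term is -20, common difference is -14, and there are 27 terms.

Sₙ = n/2 × (first + last)
Last term = a + (n-1)d = -20 + (27-1)×(-14) = -384
S_27 = 27/2 × (-20 + (-384))
S_27 = 27/2 × (-404) = -5454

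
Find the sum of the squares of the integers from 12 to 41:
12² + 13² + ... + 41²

Use ∑_{k=1}^{n} k² = n(n+1)(2n+1)/6, then subtract the first 11 terms.
∑_{k=1}^{41} k² = 41×42×83/6 = 23821
∑_{k=1}^{11} k² = 11×12×23/6 = 506
∑_{k=12}^{41} k² = 23821 - 506 = 23315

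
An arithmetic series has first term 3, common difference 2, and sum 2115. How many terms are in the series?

Using S = n/2 × [2a + (n-1)d]
2115 = n/2 × [2(3) + (n-1)(2)]
2115 = n/2 × [6 + 2n - 2]
4230 = n × [4 + 2n]
2n² + (4)n - 4230 = 0
Discriminant: Δ = (4)² - 4(2)(-4230) = 16 + 33840 = 33856
√Δ = 184
n = [-(4) + √Δ] / (2·2) = (-4 + 184) / 4 = 180 / 4 = 45
(The negative root is discarded since n must be a positive integer.)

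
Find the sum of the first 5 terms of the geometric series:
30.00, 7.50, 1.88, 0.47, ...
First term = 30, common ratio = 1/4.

Sₙ = a(1 - rⁿ) / (1 - r)
S_5 = 30(1 - (1/4)^5) / (1 - (1/4))
S_5 = 30(1 - (1/1024)) / (3/4)
S_5 = 5115/128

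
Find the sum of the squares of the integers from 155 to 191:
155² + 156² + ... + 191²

Use ∑_{k=1}^{n} k² = n(n+1)(2n+1)/6, then subtract the first 154 terms.
∑_{k=1}^{191} k² = 191×192×383/6 = 2340896
∑_{k=1}^{154} k² = 154×155×309/6 = 1229305
∑_{k=155}^{191} k² = 2340896 - 1229305 = 1111591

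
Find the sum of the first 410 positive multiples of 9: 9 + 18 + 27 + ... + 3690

Factor out 9: = 9(1 + 2 + ... + 410) = 9 × n(n+1)/2
= 9 × 410×411/2
= 9 × 84255
= 758295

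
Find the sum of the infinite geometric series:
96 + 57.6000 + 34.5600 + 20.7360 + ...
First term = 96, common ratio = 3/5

For |r| < 1, S = a / (1 - r)
S = 96 / (1 - (3/5))
S = 96 / (2/5)
S = 240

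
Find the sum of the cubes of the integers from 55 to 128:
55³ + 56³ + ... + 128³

Use ∑_{k=1}^{n} k³ = [n(n+1)/2]², then subtract the first 54 terms.
∑_{k=1}^{128} k³ = [128×129/2]² = 8256² = 68161536
∑_{k=1}^{54} k³ = [54×55/2]² = 1485² = 2205225
∑_{k=55}^{128} k³ = 68161536 - 2205225 = 65956311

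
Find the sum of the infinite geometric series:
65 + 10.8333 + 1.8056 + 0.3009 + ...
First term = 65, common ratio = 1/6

For |r| < 1, S = a / (1 - r)
S = 65 / (1 - (1/6))
S = 65 / (5/6)
S = 78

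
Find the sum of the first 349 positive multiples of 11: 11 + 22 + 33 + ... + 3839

Factor out 11: = 11(1 + 2 + ... + 349) = 11 × n(n+1)/2
= 11 × 349×350/2
= 11 × 61075
= 671825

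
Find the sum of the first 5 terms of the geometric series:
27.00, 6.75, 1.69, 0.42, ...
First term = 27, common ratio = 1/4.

Sₙ = a(1 - rⁿ) / (1 - r)
S_5 = 27(1 - (1/4)^5) / (1 - (1/4))
S_5 = 27(1 - (1/1024)) / (3/4)
S_5 = 9207/256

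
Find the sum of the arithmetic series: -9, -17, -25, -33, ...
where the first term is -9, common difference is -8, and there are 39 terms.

Sₙ = n/2 × (first + last)
Last term = a + (n-1)d = -9 + (39-1)×(-8) = -313
S_39 = 39/2 × (-9 + (-313))
S_39 = 39/2 × (-322) = -6279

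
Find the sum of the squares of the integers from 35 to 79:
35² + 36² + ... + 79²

Use ∑_{k=1}^{n} k² = n(n+1)(2n+1)/6, then subtract the first 34 terms.
∑_{k=1}^{79} k² = 79×80×159/6 = 167480
∑_{k=1}^{34} k² = 34×35×69/6 = 13685
∑_{k=35}^{79} k² = 167480 - 13685 = 153795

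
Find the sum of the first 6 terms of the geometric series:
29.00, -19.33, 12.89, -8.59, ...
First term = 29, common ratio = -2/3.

Sₙ = a(1 - rⁿ) / (1 - r)
S_6 = 29(1 - (-2/3)^6) / (1 - (-2/3))
S_6 = 29(1 - (64/729)) / (5/3)
S_6 = 3857/243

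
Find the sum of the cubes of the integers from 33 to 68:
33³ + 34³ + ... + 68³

Use ∑_{k=1}^{n} k³ = [n(n+1)/2]², then subtract the first 32 terms.
∑_{k=1}^{68} k³ = [68×69/2]² = 2346² = 5503716
∑_{k=1}^{32} k³ = [32×33/2]² = 528² = 278784
∑_{k=33}^{68} k³ = 5503716 - 278784 = 5224932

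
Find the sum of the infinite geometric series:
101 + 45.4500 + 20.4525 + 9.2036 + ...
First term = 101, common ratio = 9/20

For |r| < 1, S = a / (1 - r)
S = 101 / (1 - (9/20))
S = 101 / (11/20)
S = 2020/11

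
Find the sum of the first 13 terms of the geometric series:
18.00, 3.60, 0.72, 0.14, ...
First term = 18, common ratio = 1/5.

Sₙ = a(1 - rⁿ) / (1 - r)
S_13 = 18(1 - (1/5)^13) / (1 - (1/5))
S_13 = 18(1 - (1/1220703125)) / (4/5)
S_13 = 5493164058/244140625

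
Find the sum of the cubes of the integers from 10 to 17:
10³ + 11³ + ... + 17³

Use ∑_{k=1}^{n} k³ = [n(n+1)/2]², then subtract the first 9 terms.
∑_{k=1}^{17} k³ = [17×18/2]² = 153² = 23409
∑_{k=1}^{9} k³ = [9×10/2]² = 45² = 2025
∑_{k=10}^{17} k³ = 23409 - 2025 = 21384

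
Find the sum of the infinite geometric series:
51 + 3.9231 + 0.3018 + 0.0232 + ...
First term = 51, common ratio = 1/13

For |r| < 1, S = a / (1 - r)
S = 51 / (1 - (1/13))
S = 51 / (12/13)
S = 221/4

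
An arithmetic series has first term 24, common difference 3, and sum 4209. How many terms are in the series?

Using S = n/2 × [2a + (n-1)d]
4209 = n/2 × [2(24) + (n-1)(3)]
4209 = n/2 × [48 + 3n - 3]
8418 = n × [45 + 3n]
3n² + (45)n - 8418 = 0
Discriminant: Δ = (45)² - 4(3)(-8418) = 2025 + 101016 = 103041
√Δ = 321
n = [-(45) + √Δ] / (2·3) = (-45 + 321) / 6 = 276 / 6 = 46
(The negative root is discarded since n must be a positive integer.)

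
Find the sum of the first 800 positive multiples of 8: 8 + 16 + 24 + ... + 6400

Factor out 8: = 8(1 + 2 + ... + 800) = 8 × n(n+1)/2
= 8 × 800×801/2
= 8 × 320400
= 2563200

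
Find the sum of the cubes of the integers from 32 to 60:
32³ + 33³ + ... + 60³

Use ∑_{k=1}^{n} k³ = [n(n+1)/2]², then subtract the first 31 terms.
∑_{k=1}^{60} k³ = [60×61/2]² = 1830² = 3348900
∑_{k=1}^{31} k³ = [31×32/2]² = 496² = 246016
∑_{k=32}^{60} k³ = 3348900 - 246016 = 3102884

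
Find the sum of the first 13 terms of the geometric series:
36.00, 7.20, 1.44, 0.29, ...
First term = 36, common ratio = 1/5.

Sₙ = a(1 - rⁿ) / (1 - r)
S_13 = 36(1 - (1/5)^13) / (1 - (1/5))
S_13 = 36(1 - (1/1220703125)) / (4/5)
S_13 = 10986328116/244140625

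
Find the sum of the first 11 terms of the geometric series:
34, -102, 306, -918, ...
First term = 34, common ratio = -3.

Sₙ = a(1 - rⁿ) / (1 - r)
S_11 = 34(1 - (-3)^11) / (1 - (-3))
S_11 = 34(1 - (-177147)) / (4)
S_11 = 1505758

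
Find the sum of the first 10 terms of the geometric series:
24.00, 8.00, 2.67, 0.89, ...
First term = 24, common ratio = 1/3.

Sₙ = a(1 - rⁿ) / (1 - r)
S_10 = 24(1 - (1/3)^10) / (1 - (1/3))
S_10 = 24(1 - (1/59049)) / (2/3)
S_10 = 236192/6561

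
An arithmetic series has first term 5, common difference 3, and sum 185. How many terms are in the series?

Using S = n/2 × [2a + (n-1)d]
185 = n/2 × [2(5) + (n-1)(3)]
185 = n/2 × [10 + 3n - 3]
370 = n × [7 + 3n]
3n² + (7)n - 370 = 0
Discriminant: Δ = (7)² - 4(3)(-370) = 49 + 4440 = 4489
√Δ = 67
n = [-(7) + √Δ] / (2·3) = (-7 + 67) / 6 = 60 / 6 = 10
(The negative root is discarded since n must be a positive integer.)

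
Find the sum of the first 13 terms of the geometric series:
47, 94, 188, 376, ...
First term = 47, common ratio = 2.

Sₙ = a(1 - rⁿ) / (1 - r)
S_13 = 47(1 - 2^13) / (1 - 2)
S_13 = 47(1 - 8192) / (-1)
S_13 = 384977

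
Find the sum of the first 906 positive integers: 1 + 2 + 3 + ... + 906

Formula: ∑k = n(n+1)/2
= 906×907/2
= 821742/2
= 410871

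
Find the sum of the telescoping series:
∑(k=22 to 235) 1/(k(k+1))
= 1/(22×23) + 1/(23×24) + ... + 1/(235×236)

Partial fractions: 1/(k(k+1)) = 1/k - 1/(k+1)
The series telescopes:
= (1/22 - 1/23) + (1/23 - 1/24) + ... + (1/235 - 1/236)
= 1/22 - 1/236
= 107/2596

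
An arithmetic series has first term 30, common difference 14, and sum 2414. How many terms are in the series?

Using S = n/2 × [2a + (n-1)d]
2414 = n/2 × [2(30) + (n-1)(14)]
2414 = n/2 × [60 + 14n - 14]
4828 = n × [46 + 14n]
14n² + (46)n - 4828 = 0
Discriminant: Δ = (46)² - 4(14)(-4828) = 2116 + 270368 = 272484
√Δ = 522
n = [-(46) + √Δ] / (2·14) = (-46 + 522) / 28 = 476 / 28 = 17
(The negative root is discarded since n must be a positive integer.)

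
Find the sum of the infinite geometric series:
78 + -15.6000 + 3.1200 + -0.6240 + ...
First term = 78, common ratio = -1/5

For |r| < 1, S = a / (1 - r)
S = 78 / (1 - (-1/5))
S = 78 / (6/5)
S = 65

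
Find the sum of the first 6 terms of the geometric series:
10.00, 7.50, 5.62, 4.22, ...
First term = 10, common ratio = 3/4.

Sₙ = a(1 - rⁿ) / (1 - r)
S_6 = 10(1 - (3/4)^6) / (1 - (3/4))
S_6 = 10(1 - (729/4096)) / (1/4)
S_6 = 16835/512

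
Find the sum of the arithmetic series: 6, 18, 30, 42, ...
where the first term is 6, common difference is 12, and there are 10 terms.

Sₙ = n/2 × (first + last)
Last term = a + (n-1)d = 6 + (10-1)×12 = 114
S_10 = 10/2 × (6 + 114)
S_10 = 10/2 × 120 = 600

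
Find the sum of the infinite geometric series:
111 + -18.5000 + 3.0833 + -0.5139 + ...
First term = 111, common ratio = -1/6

For |r| < 1, S = a / (1 - r)
S = 111 / (1 - (-1/6))
S = 111 / (7/6)
S = 666/7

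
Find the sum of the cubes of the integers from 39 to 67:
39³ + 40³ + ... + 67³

Use ∑_{k=1}^{n} k³ = [n(n+1)/2]², then subtract the first 38 terms.
∑_{k=1}^{67} k³ = [67×68/2]² = 2278² = 5189284
∑_{k=1}^{38} k³ = [38×39/2]² = 741² = 549081
∑_{k=39}^{67} k³ = 5189284 - 549081 = 4640203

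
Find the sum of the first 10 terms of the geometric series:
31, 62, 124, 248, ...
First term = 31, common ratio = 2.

Sₙ = a(1 - rⁿ) / (1 - r)
S_10 = 31(1 - 2^10) / (1 - 2)
S_10 = 31(1 - 1024) / (-1)
S_10 = 31713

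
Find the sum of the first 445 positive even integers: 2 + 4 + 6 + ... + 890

Sum of first n even numbers = n(n+1)
= 445×446
= 198470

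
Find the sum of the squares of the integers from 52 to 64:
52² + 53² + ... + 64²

Use ∑_{k=1}^{n} k² = n(n+1)(2n+1)/6, then subtract the first 51 terms.
∑_{k=1}^{64} k² = 64×65×129/6 = 89440
∑_{k=1}^{51} k² = 51×52×103/6 = 45526
∑_{k=52}^{64} k² = 89440 - 45526 = 43914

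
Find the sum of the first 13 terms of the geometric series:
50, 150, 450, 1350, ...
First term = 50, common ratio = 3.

Sₙ = a(1 - rⁿ) / (1 - r)
S_13 = 50(1 - 3^13) / (1 - 3)
S_13 = 50(1 - 1594323) / (-2)
S_13 = 39858050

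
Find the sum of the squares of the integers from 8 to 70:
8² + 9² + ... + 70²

Use ∑_{k=1}^{n} k² = n(n+1)(2n+1)/6, then subtract the first 7 terms.
∑_{k=1}^{70} k² = 70×71×141/6 = 116795
∑_{k=1}^{7} k² = 7×8×15/6 = 140
∑_{k=8}^{70} k² = 116795 - 140 = 116655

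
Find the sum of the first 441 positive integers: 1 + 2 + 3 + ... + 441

Formula: ∑k = n(n+1)/2
= 441×442/2
= 194922/2
= 97461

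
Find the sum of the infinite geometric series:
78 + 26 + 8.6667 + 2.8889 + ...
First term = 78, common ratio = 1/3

For |r| < 1, S = a / (1 - r)
S = 78 / (1 - (1/3))
S = 78 / (2/3)
S = 117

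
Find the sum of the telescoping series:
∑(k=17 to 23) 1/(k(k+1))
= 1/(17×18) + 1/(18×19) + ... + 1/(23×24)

Partial fractions: 1/(k(k+1)) = 1/k - 1/(k+1)
The series telescopes:
= (1/17 - 1/18) + (1/18 - 1/19) + ... + (1/23 - 1/24)
= 1/17 - 1/24
= 7/408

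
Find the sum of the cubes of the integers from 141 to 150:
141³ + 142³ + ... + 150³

Use ∑_{k=1}^{n} k³ = [n(n+1)/2]², then subtract the first 140 terms.
∑_{k=1}^{150} k³ = [150×151/2]² = 11325² = 128255625
∑_{k=1}^{140} k³ = [140×141/2]² = 9870² = 97416900
∑_{k=141}^{150} k³ = 128255625 - 97416900 = 30838725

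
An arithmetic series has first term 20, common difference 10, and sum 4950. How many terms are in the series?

Using S = n/2 × [2a + (n-1)d]
4950 = n/2 × [2(20) + (n-1)(10)]
4950 = n/2 × [40 + 10n - 10]
9900 = n × [30 + 10n]
10n² + (30)n - 9900 = 0
Discriminant: Δ = (30)² - 4(10)(-9900) = 900 + 396000 = 396900
√Δ = 630
n = [-(30) + √Δ] / (2·10) = (-30 + 630) / 20 = 600 / 20 = 30
(The negative root is discarded since n must be a positive integer.)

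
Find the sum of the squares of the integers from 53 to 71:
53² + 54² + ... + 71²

Use ∑_{k=1}^{n} k² = n(n+1)(2n+1)/6, then subtract the first 52 terms.
∑_{k=1}^{71} k² = 71×72×143/6 = 121836
∑_{k=1}^{52} k² = 52×53×105/6 = 48230
∑_{k=53}^{71} k² = 121836 - 48230 = 73606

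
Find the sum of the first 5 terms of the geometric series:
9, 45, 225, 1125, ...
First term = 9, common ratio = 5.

Sₙ = a(1 - rⁿ) / (1 - r)
S_5 = 9(1 - 5^5) / (1 - 5)
S_5 = 9(1 - 3125) / (-4)
S_5 = 7029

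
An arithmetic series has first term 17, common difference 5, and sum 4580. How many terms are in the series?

Using S = n/2 × [2a + (n-1)d]
4580 = n/2 × [2(17) + (n-1)(5)]
4580 = n/2 × [34 + 5n - 5]
9160 = n × [29 + 5n]
5n² + (29)n - 9160 = 0
Discriminant: Δ = (29)² - 4(5)(-9160) = 841 + 183200 = 184041
√Δ = 429
n = [-(29) + √Δ] / (2·5) = (-29 + 429) / 10 = 400 / 10 = 40
(The negative root is discarded since n must be a positive integer.)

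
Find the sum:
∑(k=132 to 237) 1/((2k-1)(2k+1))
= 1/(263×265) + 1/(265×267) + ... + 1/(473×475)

Partial fractions: 1/((2k-1)(2k+1)) = (1/2)[1/(2k-1) - 1/(2k+1)]
The series telescopes:
= (1/2)[1/263 - 1/475]
= 106/124925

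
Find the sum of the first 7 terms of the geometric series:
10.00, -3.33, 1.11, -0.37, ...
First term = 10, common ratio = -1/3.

Sₙ = a(1 - rⁿ) / (1 - r)
S_7 = 10(1 - (-1/3)^7) / (1 - (-1/3))
S_7 = 10(1 - (-1/2187)) / (4/3)
S_7 = 5470/729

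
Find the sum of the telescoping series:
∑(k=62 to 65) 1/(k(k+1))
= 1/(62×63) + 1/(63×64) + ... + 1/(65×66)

Partial fractions: 1/(k(k+1)) = 1/k - 1/(k+1)
The series telescopes:
= (1/62 - 1/63) + (1/63 - 1/64) + ... + (1/65 - 1/66)
= 1/62 - 1/66
= 1/1023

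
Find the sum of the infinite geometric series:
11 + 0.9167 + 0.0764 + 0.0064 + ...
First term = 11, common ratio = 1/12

For |r| < 1, S = a / (1 - r)
S = 11 / (1 - (1/12))
S = 11 / (11/12)
S = 12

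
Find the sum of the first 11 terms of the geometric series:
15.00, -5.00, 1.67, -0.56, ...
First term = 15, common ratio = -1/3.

Sₙ = a(1 - rⁿ) / (1 - r)
S_11 = 15(1 - (-1/3)^11) / (1 - (-1/3))
S_11 = 15(1 - (-1/177147)) / (4/3)
S_11 = 221435/19683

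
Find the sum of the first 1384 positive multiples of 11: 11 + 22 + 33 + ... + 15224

Factor out 11: = 11(1 + 2 + ... + 1384) = 11 × n(n+1)/2
= 11 × 1384×1385/2
= 11 × 958420
= 10542620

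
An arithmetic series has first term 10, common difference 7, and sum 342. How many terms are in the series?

Using S = n/2 × [2a + (n-1)d]
342 = n/2 × [2(10) + (n-1)(7)]
342 = n/2 × [20 + 7n - 7]
684 = n × [13 + 7n]
7n² + (13)n - 684 = 0
Discriminant: Δ = (13)² - 4(7)(-684) = 169 + 19152 = 19321
√Δ = 139
n = [-(13) + √Δ] / (2·7) = (-13 + 139) / 14 = 126 / 14 = 9
(The negative root is discarded since n must be a positive integer.)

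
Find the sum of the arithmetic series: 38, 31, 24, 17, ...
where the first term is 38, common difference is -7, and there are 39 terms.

Sₙ = n/2 × (first + last)
Last term = a + (n-1)d = 38 + (39-1)×(-7) = -228
S_39 = 39/2 × (38 + (-228))
S_39 = 39/2 × (-190) = -3705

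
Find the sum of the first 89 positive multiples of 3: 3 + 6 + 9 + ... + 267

Factor out 3: = 3(1 + 2 + ... + 89) = 3 × n(n+1)/2
= 3 × 89×90/2
= 3 × 4005
= 12015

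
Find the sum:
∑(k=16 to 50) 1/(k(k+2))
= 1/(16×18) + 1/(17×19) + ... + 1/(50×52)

Partial fractions: 1/(k(k+2)) = (1/2)[1/k - 1/(k+2)]
Telescoping leaves the first two and last two terms:
= (1/2)[1/16 + 1/17 - 1/51 - 1/52]
= 875/21216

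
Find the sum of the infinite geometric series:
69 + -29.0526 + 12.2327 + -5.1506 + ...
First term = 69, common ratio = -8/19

For |r| < 1, S = a / (1 - r)
S = 69 / (1 - (-8/19))
S = 69 / (27/19)
S = 437/9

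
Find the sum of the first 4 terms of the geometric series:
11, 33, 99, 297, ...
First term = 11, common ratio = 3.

Sₙ = a(1 - rⁿ) / (1 - r)
S_4 = 11(1 - 3^4) / (1 - 3)
S_4 = 11(1 - 81) / (-2)
S_4 = 440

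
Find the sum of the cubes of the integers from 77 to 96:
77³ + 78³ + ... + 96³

Use ∑_{k=1}^{n} k³ = [n(n+1)/2]², then subtract the first 76 terms.
∑_{k=1}^{96} k³ = [96×97/2]² = 4656² = 21678336
∑_{k=1}^{76} k³ = [76×77/2]² = 2926² = 8561476
∑_{k=77}^{96} k³ = 21678336 - 8561476 = 13116860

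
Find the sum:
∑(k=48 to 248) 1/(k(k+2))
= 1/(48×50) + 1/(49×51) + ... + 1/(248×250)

Partial fractions: 1/(k(k+2)) = (1/2)[1/k - 1/(k+2)]
Telescoping leaves the first two and last two terms:
= (1/2)[1/48 + 1/49 - 1/249 - 1/250]
= 810767/48804000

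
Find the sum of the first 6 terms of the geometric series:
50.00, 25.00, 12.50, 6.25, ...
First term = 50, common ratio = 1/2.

Sₙ = a(1 - rⁿ) / (1 - r)
S_6 = 50(1 - (1/2)^6) / (1 - (1/2))
S_6 = 50(1 - (1/64)) / (1/2)
S_6 = 1575/16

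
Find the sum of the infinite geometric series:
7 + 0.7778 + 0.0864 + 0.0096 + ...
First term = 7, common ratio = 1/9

For |r| < 1, S = a / (1 - r)
S = 7 / (1 - (1/9))
S = 7 / (8/9)
S = 63/8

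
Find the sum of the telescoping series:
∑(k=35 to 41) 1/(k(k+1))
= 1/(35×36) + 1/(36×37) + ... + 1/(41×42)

Partial fractions: 1/(k(k+1)) = 1/k - 1/(k+1)
The series telescopes:
= (1/35 - 1/36) + (1/36 - 1/37) + ... + (1/41 - 1/42)
= 1/35 - 1/42
= 1/210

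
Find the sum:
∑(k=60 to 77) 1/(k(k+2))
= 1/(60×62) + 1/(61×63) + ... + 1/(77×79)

Partial fractions: 1/(k(k+2)) = (1/2)[1/k - 1/(k+2)]
Telescoping leaves the first two and last two terms:
= (1/2)[1/60 + 1/61 - 1/78 - 1/79]
= 9499/2505880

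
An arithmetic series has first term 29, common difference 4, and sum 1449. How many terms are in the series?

Using S = n/2 × [2a + (n-1)d]
1449 = n/2 × [2(29) + (n-1)(4)]
1449 = n/2 × [58 + 4n - 4]
2898 = n × [54 + 4n]
4n² + (54)n - 2898 = 0
Discriminant: Δ = (54)² - 4(4)(-2898) = 2916 + 46368 = 49284
√Δ = 222
n = [-(54) + √Δ] / (2·4) = (-54 + 222) / 8 = 168 / 8 = 21
(The negative root is discarded since n must be a positive integer.)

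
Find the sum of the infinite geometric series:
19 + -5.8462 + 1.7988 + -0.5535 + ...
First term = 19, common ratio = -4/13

For |r| < 1, S = a / (1 - r)
S = 19 / (1 - (-4/13))
S = 19 / (17/13)
S = 247/17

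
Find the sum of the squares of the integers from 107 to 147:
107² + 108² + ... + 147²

Use ∑_{k=1}^{n} k² = n(n+1)(2n+1)/6, then subtract the first 106 terms.
∑_{k=1}^{147} k² = 147×148×295/6 = 1069670
∑_{k=1}^{106} k² = 106×107×213/6 = 402641
∑_{k=107}^{147} k² = 1069670 - 402641 = 667029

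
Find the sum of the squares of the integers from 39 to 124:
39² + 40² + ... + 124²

Use ∑_{k=1}^{n} k² = n(n+1)(2n+1)/6, then subtract the first 38 terms.
∑_{k=1}^{124} k² = 124×125×249/6 = 643250
∑_{k=1}^{38} k² = 38×39×77/6 = 19019
∑_{k=39}^{124} k² = 643250 - 19019 = 624231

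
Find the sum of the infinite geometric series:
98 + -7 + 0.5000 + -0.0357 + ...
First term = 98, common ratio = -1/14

For |r| < 1, S = a / (1 - r)
S = 98 / (1 - (-1/14))
S = 98 / (15/14)
S = 1372/15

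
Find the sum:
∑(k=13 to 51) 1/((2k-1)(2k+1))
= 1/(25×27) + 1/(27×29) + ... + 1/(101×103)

Partial fractions: 1/((2k-1)(2k+1)) = (1/2)[1/(2k-1) - 1/(2k+1)]
The series telescopes:
= (1/2)[1/25 - 1/103]
= 39/2575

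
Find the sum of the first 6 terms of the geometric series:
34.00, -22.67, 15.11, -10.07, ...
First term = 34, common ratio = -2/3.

Sₙ = a(1 - rⁿ) / (1 - r)
S_6 = 34(1 - (-2/3)^6) / (1 - (-2/3))
S_6 = 34(1 - (64/729)) / (5/3)
S_6 = 4522/243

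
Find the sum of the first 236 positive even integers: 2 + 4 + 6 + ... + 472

Sum of first n even numbers = n(n+1)
= 236×237
= 55932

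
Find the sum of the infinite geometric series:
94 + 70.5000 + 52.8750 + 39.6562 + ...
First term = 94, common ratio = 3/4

For |r| < 1, S = a / (1 - r)
S = 94 / (1 - (3/4))
S = 94 / (1/4)
S = 376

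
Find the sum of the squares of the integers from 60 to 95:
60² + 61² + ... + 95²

Use ∑_{k=1}^{n} k² = n(n+1)(2n+1)/6, then subtract the first 59 terms.
∑_{k=1}^{95} k² = 95×96×191/6 = 290320
∑_{k=1}^{59} k² = 59×60×119/6 = 70210
∑_{k=60}^{95} k² = 290320 - 70210 = 220110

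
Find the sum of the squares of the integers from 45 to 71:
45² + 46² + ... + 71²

Use ∑_{k=1}^{n} k² = n(n+1)(2n+1)/6, then subtract the first 44 terms.
∑_{k=1}^{71} k² = 71×72×143/6 = 121836
∑_{k=1}^{44} k² = 44×45×89/6 = 29370
∑_{k=45}^{71} k² = 121836 - 29370 = 92466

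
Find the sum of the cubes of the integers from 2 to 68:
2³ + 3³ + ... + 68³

Use ∑_{k=1}^{n} k³ = [n(n+1)/2]², then subtract the first 1 terms.
∑_{k=1}^{68} k³ = [68×69/2]² = 2346² = 5503716
∑_{k=1}^{1} k³ = [1×2/2]² = 1² = 1
∑_{k=2}^{68} k³ = 5503716 - 1 = 5503715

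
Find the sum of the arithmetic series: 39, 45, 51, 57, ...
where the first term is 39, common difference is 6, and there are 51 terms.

Sₙ = n/2 × (first + last)
Last term = a + (n-1)d = 39 + (51-1)×6 = 339
S_51 = 51/2 × (39 + 339)
S_51 = 51/2 × 378 = 9639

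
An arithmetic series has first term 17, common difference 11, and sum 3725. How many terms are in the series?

Using S = n/2 × [2a + (n-1)d]
3725 = n/2 × [2(17) + (n-1)(11)]
3725 = n/2 × [34 + 11n - 11]
7450 = n × [23 + 11n]
11n² + (23)n - 7450 = 0
Discriminant: Δ = (23)² - 4(11)(-7450) = 529 + 327800 = 328329
√Δ = 573
n = [-(23) + √Δ] / (2·11) = (-23 + 573) / 22 = 550 / 22 = 25
(The negative root is discarded since n must be a positive integer.)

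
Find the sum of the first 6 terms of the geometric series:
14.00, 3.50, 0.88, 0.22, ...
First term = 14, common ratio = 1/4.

Sₙ = a(1 - rⁿ) / (1 - r)
S_6 = 14(1 - (1/4)^6) / (1 - (1/4))
S_6 = 14(1 - (1/4096)) / (3/4)
S_6 = 9555/512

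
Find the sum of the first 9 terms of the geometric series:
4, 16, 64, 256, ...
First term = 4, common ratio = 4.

Sₙ = a(1 - rⁿ) / (1 - r)
S_9 = 4(1 - 4^9) / (1 - 4)
S_9 = 4(1 - 262144) / (-3)
S_9 = 349524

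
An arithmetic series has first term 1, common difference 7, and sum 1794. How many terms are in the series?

Using S = n/2 × [2a + (n-1)d]
1794 = n/2 × [2(1) + (n-1)(7)]
1794 = n/2 × [2 + 7n - 7]
3588 = n × [-5 + 7n]
7n² + (-5)n - 3588 = 0
Discriminant: Δ = (-5)² - 4(7)(-3588) = 25 + 100464 = 100489
√Δ = 317
n = [-(-5) + √Δ] / (2·7) = (5 + 317) / 14 = 322 / 14 = 23
(The negative root is discarded since n must be a positive integer.)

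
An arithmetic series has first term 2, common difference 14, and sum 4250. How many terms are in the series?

Using S = n/2 × [2a + (n-1)d]
4250 = n/2 × [2(2) + (n-1)(14)]
4250 = n/2 × [4 + 14n - 14]
8500 = n × [-10 + 14n]
14n² + (-10)n - 8500 = 0
Discriminant: Δ = (-10)² - 4(14)(-8500) = 100 + 476000 = 476100
√Δ = 690
n = [-(-10) + √Δ] / (2·14) = (10 + 690) / 28 = 700 / 28 = 25
(The negative root is discarded since n must be a positive integer.)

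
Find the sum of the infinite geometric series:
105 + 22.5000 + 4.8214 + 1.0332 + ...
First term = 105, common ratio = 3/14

For |r| < 1, S = a / (1 - r)
S = 105 / (1 - (3/14))
S = 105 / (11/14)
S = 1470/11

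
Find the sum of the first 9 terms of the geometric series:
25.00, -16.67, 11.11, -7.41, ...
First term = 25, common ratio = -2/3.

Sₙ = a(1 - rⁿ) / (1 - r)
S_9 = 25(1 - (-2/3)^9) / (1 - (-2/3))
S_9 = 25(1 - (-512/19683)) / (5/3)
S_9 = 100975/6561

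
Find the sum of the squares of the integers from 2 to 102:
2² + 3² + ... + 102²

Use ∑_{k=1}^{n} k² = n(n+1)(2n+1)/6, then subtract the first 1 terms.
∑_{k=1}^{102} k² = 102×103×205/6 = 358955
∑_{k=1}^{1} k² = 1×2×3/6 = 1
∑_{k=2}^{102} k² = 358955 - 1 = 358954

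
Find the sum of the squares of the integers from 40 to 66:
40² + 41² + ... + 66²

Use ∑_{k=1}^{n} k² = n(n+1)(2n+1)/6, then subtract the first 39 terms.
∑_{k=1}^{66} k² = 66×67×133/6 = 98021
∑_{k=1}^{39} k² = 39×40×79/6 = 20540
∑_{k=40}^{66} k² = 98021 - 20540 = 77481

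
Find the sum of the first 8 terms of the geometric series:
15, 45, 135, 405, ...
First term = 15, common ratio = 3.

Sₙ = a(1 - rⁿ) / (1 - r)
S_8 = 15(1 - 3^8) / (1 - 3)
S_8 = 15(1 - 6561) / (-2)
S_8 = 49200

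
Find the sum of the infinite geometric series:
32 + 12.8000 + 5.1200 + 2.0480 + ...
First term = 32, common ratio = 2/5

For |r| < 1, S = a / (1 - r)
S = 32 / (1 - (2/5))
S = 32 / (3/5)
S = 160/3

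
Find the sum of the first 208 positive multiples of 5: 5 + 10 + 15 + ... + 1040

Factor out 5: = 5(1 + 2 + ... + 208) = 5 × n(n+1)/2
= 5 × 208×209/2
= 5 × 21736
= 108680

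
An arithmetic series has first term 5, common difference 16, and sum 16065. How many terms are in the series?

Using S = n/2 × [2a + (n-1)d]
16065 = n/2 × [2(5) + (n-1)(16)]
16065 = n/2 × [10 + 16n - 16]
32130 = n × [-6 + 16n]
16n² + (-6)n - 32130 = 0
Discriminant: Δ = (-6)² - 4(16)(-32130) = 36 + 2056320 = 2056356
√Δ = 1434
n = [-(-6) + √Δ] / (2·16) = (6 + 1434) / 32 = 1440 / 32 = 45
(The negative root is discarded since n must be a positive integer.)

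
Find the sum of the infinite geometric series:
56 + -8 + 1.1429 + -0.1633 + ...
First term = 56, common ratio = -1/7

For |r| < 1, S = a / (1 - r)
S = 56 / (1 - (-1/7))
S = 56 / (8/7)
S = 49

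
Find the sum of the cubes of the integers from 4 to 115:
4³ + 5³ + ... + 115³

Use ∑_{k=1}^{n} k³ = [n(n+1)/2]², then subtract the first 3 terms.
∑_{k=1}^{115} k³ = [115×116/2]² = 6670² = 44488900
∑_{k=1}^{3} k³ = [3×4/2]² = 6² = 36
∑_{k=4}^{115} k³ = 44488900 - 36 = 44488864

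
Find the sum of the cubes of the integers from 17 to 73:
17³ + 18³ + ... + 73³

Use ∑_{k=1}^{n} k³ = [n(n+1)/2]², then subtract the first 16 terms.
∑_{k=1}^{73} k³ = [73×74/2]² = 2701² = 7295401
∑_{k=1}^{16} k³ = [16×17/2]² = 136² = 18496
∑_{k=17}^{73} k³ = 7295401 - 18496 = 7276905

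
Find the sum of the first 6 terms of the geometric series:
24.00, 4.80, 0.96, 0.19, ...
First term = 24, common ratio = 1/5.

Sₙ = a(1 - rⁿ) / (1 - r)
S_6 = 24(1 - (1/5)^6) / (1 - (1/5))
S_6 = 24(1 - (1/15625)) / (4/5)
S_6 = 93744/3125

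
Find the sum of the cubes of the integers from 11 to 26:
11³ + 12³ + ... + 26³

Use ∑_{k=1}^{n} k³ = [n(n+1)/2]², then subtract the first 10 terms.
∑_{k=1}^{26} k³ = [26×27/2]² = 351² = 123201
∑_{k=1}^{10} k³ = [10×11/2]² = 55² = 3025
∑_{k=11}^{26} k³ = 123201 - 3025 = 120176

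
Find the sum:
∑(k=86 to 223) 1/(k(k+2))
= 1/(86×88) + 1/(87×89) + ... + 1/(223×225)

Partial fractions: 1/(k(k+2)) = (1/2)[1/k - 1/(k+2)]
Telescoping leaves the first two and last two terms:
= (1/2)[1/86 + 1/87 - 1/224 - 1/225]
= 893297/125697600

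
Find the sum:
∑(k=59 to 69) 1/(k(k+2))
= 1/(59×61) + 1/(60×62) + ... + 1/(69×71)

Partial fractions: 1/(k(k+2)) = (1/2)[1/k - 1/(k+2)]
Telescoping leaves the first two and last two terms:
= (1/2)[1/59 + 1/60 - 1/70 - 1/71]
= 9229/3518760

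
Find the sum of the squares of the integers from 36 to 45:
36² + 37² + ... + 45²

Use ∑_{k=1}^{n} k² = n(n+1)(2n+1)/6, then subtract the first 35 terms.
∑_{k=1}^{45} k² = 45×46×91/6 = 31395
∑_{k=1}^{35} k² = 35×36×71/6 = 14910
∑_{k=36}^{45} k² = 31395 - 14910 = 16485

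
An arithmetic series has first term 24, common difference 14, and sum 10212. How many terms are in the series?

Using S = n/2 × [2a + (n-1)d]
10212 = n/2 × [2(24) + (n-1)(14)]
10212 = n/2 × [48 + 14n - 14]
20424 = n × [34 + 14n]
14n² + (34)n - 20424 = 0
Discriminant: Δ = (34)² - 4(14)(-20424) = 1156 + 1143744 = 1144900
√Δ = 1070
n = [-(34) + √Δ] / (2·14) = (-34 + 1070) / 28 = 1036 / 28 = 37
(The negative root is discarded since n must be a positive integer.)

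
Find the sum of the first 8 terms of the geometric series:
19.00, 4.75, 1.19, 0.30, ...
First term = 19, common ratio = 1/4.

Sₙ = a(1 - rⁿ) / (1 - r)
S_8 = 19(1 - (1/4)^8) / (1 - (1/4))
S_8 = 19(1 - (1/65536)) / (3/4)
S_8 = 415055/16384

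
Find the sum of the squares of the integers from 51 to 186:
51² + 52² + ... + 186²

Use ∑_{k=1}^{n} k² = n(n+1)(2n+1)/6, then subtract the first 50 terms.
∑_{k=1}^{186} k² = 186×187×373/6 = 2162281
∑_{k=1}^{50} k² = 50×51×101/6 = 42925
∑_{k=51}^{186} k² = 2162281 - 42925 = 2119356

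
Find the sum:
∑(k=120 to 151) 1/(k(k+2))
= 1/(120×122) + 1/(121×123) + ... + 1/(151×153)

Partial fractions: 1/(k(k+2)) = (1/2)[1/k - 1/(k+2)]
Telescoping leaves the first two and last two terms:
= (1/2)[1/120 + 1/121 - 1/152 - 1/153]
= 12251/7034940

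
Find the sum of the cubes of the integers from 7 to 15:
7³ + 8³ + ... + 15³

Use ∑_{k=1}^{n} k³ = [n(n+1)/2]², then subtract the first 6 terms.
∑_{k=1}^{15} k³ = [15×16/2]² = 120² = 14400
∑_{k=1}^{6} k³ = [6×7/2]² = 21² = 441
∑_{k=7}^{15} k³ = 14400 - 441 = 13959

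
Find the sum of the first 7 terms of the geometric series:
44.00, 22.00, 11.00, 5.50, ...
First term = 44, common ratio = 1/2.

Sₙ = a(1 - rⁿ) / (1 - r)
S_7 = 44(1 - (1/2)^7) / (1 - (1/2))
S_7 = 44(1 - (1/128)) / (1/2)
S_7 = 1397/16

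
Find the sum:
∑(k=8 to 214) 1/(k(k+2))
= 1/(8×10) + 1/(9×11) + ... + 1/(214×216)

Partial fractions: 1/(k(k+2)) = (1/2)[1/k - 1/(k+2)]
Telescoping leaves the first two and last two terms:
= (1/2)[1/8 + 1/9 - 1/215 - 1/216]
= 5267/46440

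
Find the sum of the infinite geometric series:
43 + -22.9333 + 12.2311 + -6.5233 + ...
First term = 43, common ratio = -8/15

For |r| < 1, S = a / (1 - r)
S = 43 / (1 - (-8/15))
S = 43 / (23/15)
S = 645/23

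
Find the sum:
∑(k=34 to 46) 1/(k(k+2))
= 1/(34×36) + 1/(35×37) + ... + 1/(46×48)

Partial fractions: 1/(k(k+2)) = (1/2)[1/k - 1/(k+2)]
Telescoping leaves the first two and last two terms:
= (1/2)[1/34 + 1/35 - 1/47 - 1/48]
= 21307/2684640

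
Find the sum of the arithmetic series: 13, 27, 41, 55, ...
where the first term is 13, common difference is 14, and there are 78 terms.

Sₙ = n/2 × (first + last)
Last term = a + (n-1)d = 13 + (78-1)×14 = 1091
S_78 = 78/2 × (13 + 1091)
S_78 = 78/2 × 1104 = 43056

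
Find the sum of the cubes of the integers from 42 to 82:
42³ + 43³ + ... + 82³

Use ∑_{k=1}^{n} k³ = [n(n+1)/2]², then subtract the first 41 terms.
∑_{k=1}^{82} k³ = [82×83/2]² = 3403² = 11580409
∑_{k=1}^{41} k³ = [41×42/2]² = 861² = 741321
∑_{k=42}^{82} k³ = 11580409 - 741321 = 10839088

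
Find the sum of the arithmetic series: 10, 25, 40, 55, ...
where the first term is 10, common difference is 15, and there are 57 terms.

Sₙ = n/2 × (first + last)
Last term = a + (n-1)d = 10 + (57-1)×15 = 850
S_57 = 57/2 × (10 + 850)
S_57 = 57/2 × 860 = 24510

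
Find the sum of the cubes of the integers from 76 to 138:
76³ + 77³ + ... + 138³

Use ∑_{k=1}^{n} k³ = [n(n+1)/2]², then subtract the first 75 terms.
∑_{k=1}^{138} k³ = [138×139/2]² = 9591² = 91987281
∑_{k=1}^{75} k³ = [75×76/2]² = 2850² = 8122500
∑_{k=76}^{138} k³ = 91987281 - 8122500 = 83864781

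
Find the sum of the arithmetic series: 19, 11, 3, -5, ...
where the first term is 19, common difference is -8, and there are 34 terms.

Sₙ = n/2 × (first + last)
Last term = a + (n-1)d = 19 + (34-1)×(-8) = -245
S_34 = 34/2 × (19 + (-245))
S_34 = 34/2 × (-226) = -3842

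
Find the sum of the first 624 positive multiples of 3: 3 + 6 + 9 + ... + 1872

Factor out 3: = 3(1 + 2 + ... + 624) = 3 × n(n+1)/2
= 3 × 624×625/2
= 3 × 195000
= 585000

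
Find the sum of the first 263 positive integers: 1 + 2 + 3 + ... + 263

Formula: ∑k = n(n+1)/2
= 263×264/2
= 69432/2
= 34716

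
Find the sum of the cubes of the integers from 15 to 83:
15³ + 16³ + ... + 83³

Use ∑_{k=1}^{n} k³ = [n(n+1)/2]², then subtract the first 14 terms.
∑_{k=1}^{83} k³ = [83×84/2]² = 3486² = 12152196
∑_{k=1}^{14} k³ = [14×15/2]² = 105² = 11025
∑_{k=15}^{83} k³ = 12152196 - 11025 = 12141171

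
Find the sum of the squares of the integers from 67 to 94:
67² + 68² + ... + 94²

Use ∑_{k=1}^{n} k² = n(n+1)(2n+1)/6, then subtract the first 66 terms.
∑_{k=1}^{94} k² = 94×95×189/6 = 281295
∑_{k=1}^{66} k² = 66×67×133/6 = 98021
∑_{k=67}^{94} k² = 281295 - 98021 = 183274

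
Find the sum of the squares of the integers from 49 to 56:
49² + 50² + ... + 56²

Use ∑_{k=1}^{n} k² = n(n+1)(2n+1)/6, then subtract the first 48 terms.
∑_{k=1}^{56} k² = 56×57×113/6 = 60116
∑_{k=1}^{48} k² = 48×49×97/6 = 38024
∑_{k=49}^{56} k² = 60116 - 38024 = 22092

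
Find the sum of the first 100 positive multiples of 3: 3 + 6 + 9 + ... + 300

Factor out 3: = 3(1 + 2 + ... + 100) = 3 × n(n+1)/2
= 3 × 100×101/2
= 3 × 5050
= 15150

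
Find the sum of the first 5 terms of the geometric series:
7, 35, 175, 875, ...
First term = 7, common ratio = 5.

Sₙ = a(1 - rⁿ) / (1 - r)
S_5 = 7(1 - 5^5) / (1 - 5)
S_5 = 7(1 - 3125) / (-4)
S_5 = 5467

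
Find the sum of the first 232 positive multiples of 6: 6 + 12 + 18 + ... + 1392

Factor out 6: = 6(1 + 2 + ... + 232) = 6 × n(n+1)/2
= 6 × 232×233/2
= 6 × 27028
= 162168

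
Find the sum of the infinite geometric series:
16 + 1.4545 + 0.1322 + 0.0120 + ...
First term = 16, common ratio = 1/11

For |r| < 1, S = a / (1 - r)
S = 16 / (1 - (1/11))
S = 16 / (10/11)
S = 88/5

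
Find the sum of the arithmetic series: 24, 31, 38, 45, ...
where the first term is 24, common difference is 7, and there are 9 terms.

Sₙ = n/2 × (first + last)
Last term = a + (n-1)d = 24 + (9-1)×7 = 80
S_9 = 9/2 × (24 + 80)
S_9 = 9/2 × 104 = 468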